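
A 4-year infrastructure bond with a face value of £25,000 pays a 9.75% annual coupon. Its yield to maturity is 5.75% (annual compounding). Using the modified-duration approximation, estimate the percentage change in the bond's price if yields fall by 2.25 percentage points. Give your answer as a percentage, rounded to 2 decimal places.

+7.51%

Periodic yield y = 0.0575. Modified duration first:
  t   CF        PV=CF/(1+0.0575)^t    t·PV
  1     2,437.50     2,304.9645     2,304.9645
  2     2,437.50     2,179.6355     4,359.2710
  3     2,437.50     2,061.1210     6,183.3631
  4    27,437.50    21,939.3135    87,757.2539
  Σ                 28,485.0345   100,604.8525
P = 28,485.0345; D_Mac = 3.53185 yrs; D_mod = 3.53185/(1+0.0575) = 3.33981 yrs.
ΔP/P ≈ -D_mod · Δy = -3.33981 × (-0.0225) = +0.075146 = +7.5146%.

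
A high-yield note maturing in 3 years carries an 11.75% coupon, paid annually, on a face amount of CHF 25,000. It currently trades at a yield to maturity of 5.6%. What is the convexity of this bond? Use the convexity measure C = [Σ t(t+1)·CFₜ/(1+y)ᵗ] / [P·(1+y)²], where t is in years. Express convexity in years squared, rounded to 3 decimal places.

With y = 0.056:
  t   CF        PV=CF/(1+0.056)^t    t·PV        t(t+1)·PV
  1     2,937.50     2,781.7235     2,781.7235       5,563.4470
  2     2,937.50     2,634.2078     5,268.4157      15,805.2471
  3    27,937.50    23,724.4299    71,173.2898     284,693.1593
  Σ                 29,140.3613    79,223.4290     306,061.8534
P = 29,140.3613.
Convexity = Σ t(t+1)·PV / [P·(1+y)²] = 306,061.8534 / (29,140.3613 × 1.115136) = 9.41860.

9.419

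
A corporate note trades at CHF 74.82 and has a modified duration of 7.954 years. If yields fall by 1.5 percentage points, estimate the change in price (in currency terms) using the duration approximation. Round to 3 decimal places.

Duration approximation: ΔP/P ≈ -D_mod · Δy = -7.954 × (-0.015) = +0.119310.
ΔP ≈ 74.82 × (+0.119310) = +8.9267742.

+CHF 8.927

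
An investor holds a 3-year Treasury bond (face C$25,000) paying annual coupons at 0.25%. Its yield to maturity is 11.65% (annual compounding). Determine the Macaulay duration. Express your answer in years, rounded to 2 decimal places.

2.99 years

Periodic yield y = 0.1165. Discount each cash flow and weight by its year:
  t   CF        PV=CF/(1+0.1165)^t    t·PV
  1        62.50        55.9785        55.9785
  2        62.50        50.1375       100.2750
  3    25,062.50    18,007.2837    54,021.8512
  Σ                 18,113.3997    54,178.1047
Price P = Σ PV = 18,113.3997.
Macaulay duration = Σ(t·PV) / P = 54,178.1047 / 18,113.3997 = 2.99105 years.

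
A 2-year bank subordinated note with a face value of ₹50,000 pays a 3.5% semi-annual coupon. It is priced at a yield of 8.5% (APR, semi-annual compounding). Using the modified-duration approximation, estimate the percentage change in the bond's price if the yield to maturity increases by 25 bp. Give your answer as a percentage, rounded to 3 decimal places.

-0.467%

Periodic yield y = 0.0425. Modified duration first:
  t   CF        PV=CF/(1+0.0425)^t    t·PV
  1       875.00       839.3285       839.3285
  2       875.00       805.1113     1,610.2226
  3       875.00       772.2890     2,316.8671
  4    50,875.00    43,072.5087   172,290.0349
  Σ                 45,489.2376   177,056.4531
P = 45,489.2376; D_Mac = 3.89227 half-year periods = 1.94614 yrs; D_mod = 1.94614/(1+0.0425) = 1.86680 yrs.
ΔP/P ≈ -D_mod · Δy = -1.86680 × (+0.0025) = -0.004667 = -0.4667%.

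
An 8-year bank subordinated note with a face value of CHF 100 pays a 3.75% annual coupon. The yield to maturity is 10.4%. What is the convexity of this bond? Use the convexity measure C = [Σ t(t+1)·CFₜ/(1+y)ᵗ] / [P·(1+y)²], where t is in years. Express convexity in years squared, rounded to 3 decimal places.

47.372

With y = 0.104:
  t   CF        PV=CF/(1+0.104)^t    t·PV        t(t+1)·PV
  1         3.75         3.3967         3.3967           6.7935
  2         3.75         3.0768         6.1535          18.4605
  3         3.75         2.7869         8.3608          33.4430
  4         3.75         2.5244        10.0975          50.4876
  5         3.75         2.2866        11.4329          68.5973
  6         3.75         2.0712        12.4271          86.9894
  7         3.75         1.8761        13.1325         105.0596
  8       103.75        47.0149       376.1192       3,385.0728
  Σ                     65.0335       441.1201       3,754.9037
P = 65.0335.
Convexity = Σ t(t+1)·PV / [P·(1+y)²] = 3,754.9037 / (65.0335 × 1.218816) = 47.37219.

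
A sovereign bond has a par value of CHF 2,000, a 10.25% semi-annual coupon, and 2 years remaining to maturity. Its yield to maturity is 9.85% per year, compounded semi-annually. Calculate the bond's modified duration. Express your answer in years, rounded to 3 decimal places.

1.772 years

Periodic yield y = 0.04925. First find Macaulay duration:
  t   CF        PV=CF/(1+0.04925)^t    t·PV
  1       102.50        97.6888        97.6888
  2       102.50        93.1035       186.2070
  3       102.50        88.7334       266.2001
  4     2,102.50     1,734.6829     6,938.7315
  Σ                  2,014.2085     7,488.8274
P = 2,014.2085; Macaulay duration = 7,488.8274 / 2,014.2085 = 3.71800 half-year periods = 1.85900 years.
Modified duration = D_Mac / (1 + y) = 1.85900 / 1.04925 = 1.77174 years.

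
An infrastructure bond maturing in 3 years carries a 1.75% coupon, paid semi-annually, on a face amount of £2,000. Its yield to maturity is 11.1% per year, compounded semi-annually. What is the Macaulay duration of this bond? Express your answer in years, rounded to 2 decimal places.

Periodic yield y = 0.0555. Discount each cash flow and weight by its period:
  t   CF        PV=CF/(1+0.0555)^t    t·PV
  1        17.50        16.5798        16.5798
  2        17.50        15.7080        31.4160
  3        17.50        14.8821        44.6462
  4        17.50        14.0995        56.3982
  5        17.50        13.3582        66.7908
  6     2,017.50     1,459.0296     8,754.1779
  Σ                  1,533.6573     8,970.0090
Price P = Σ PV = 1,533.6573.
Macaulay duration = Σ(t·PV) / P = 8,970.0090 / 1,533.6573 = 5.84877 half-year periods.
In years: 5.84877 / 2 = 2.92439 years.

2.92 years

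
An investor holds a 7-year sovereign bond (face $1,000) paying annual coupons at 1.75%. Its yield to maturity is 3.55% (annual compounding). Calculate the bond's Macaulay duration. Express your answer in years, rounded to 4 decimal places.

6.6233 years

Periodic yield y = 0.0355. Discount each cash flow and weight by its year:
  t   CF        PV=CF/(1+0.0355)^t    t·PV
  1        17.50        16.9000        16.9000
  2        17.50        16.3207        32.6413
  3        17.50        15.7611        47.2834
  4        17.50        15.2208        60.8832
  5        17.50        14.6990        73.4950
  6        17.50        14.1951        85.1704
  7     1,017.50       797.0466     5,579.3260
  Σ                    890.1433     5,895.6994
Price P = Σ PV = 890.1433.
Macaulay duration = Σ(t·PV) / P = 5,895.6994 / 890.1433 = 6.62331 years.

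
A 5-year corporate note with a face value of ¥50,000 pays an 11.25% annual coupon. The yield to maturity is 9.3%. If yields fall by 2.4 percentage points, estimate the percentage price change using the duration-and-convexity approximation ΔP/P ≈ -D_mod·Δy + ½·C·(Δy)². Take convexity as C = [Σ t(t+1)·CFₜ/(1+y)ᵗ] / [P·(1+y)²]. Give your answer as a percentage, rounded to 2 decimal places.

+9.60%

With y = 0.093:
  t   CF        PV=CF/(1+0.093)^t    t·PV        t(t+1)·PV
  1     5,625.00     5,146.3861     5,146.3861      10,292.7722
  2     5,625.00     4,708.4960     9,416.9919      28,250.9758
  3     5,625.00     4,307.8646    12,923.5937      51,694.3748
  4     5,625.00     3,941.3217    15,765.2866      78,826.4330
  5    55,625.00    35,659.0045   178,295.0223   1,069,770.1338
  Σ                 53,763.0727   221,547.2806   1,238,834.6896
P = 53,763.0727; D_Mac = 4.12081 yrs; D_mod = 3.77018 yrs; C = 19.28808.
Duration effect: -3.77018 × (-0.024) = +0.090484
Convexity effect: 0.5 × 19.28808 × (-0.024)² = +0.0055550
ΔP/P ≈ +0.090484 + 0.0055550 = +0.096039 = +9.6039%.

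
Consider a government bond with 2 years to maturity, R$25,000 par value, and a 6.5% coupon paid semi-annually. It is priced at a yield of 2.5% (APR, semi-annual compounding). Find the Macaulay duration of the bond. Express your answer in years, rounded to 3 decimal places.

Periodic yield y = 0.0125. Discount each cash flow and weight by its period:
  t   CF        PV=CF/(1+0.0125)^t    t·PV
  1       812.50       802.4691       802.4691
  2       812.50       792.5621     1,585.1242
  3       812.50       782.7774     2,348.3322
  4    25,812.50    24,561.2204    98,244.8814
  Σ                 26,939.0290   102,980.8069
Price P = Σ PV = 26,939.0290.
Macaulay duration = Σ(t·PV) / P = 102,980.8069 / 26,939.0290 = 3.82274 half-year periods.
In years: 3.82274 / 2 = 1.91137 years.

1.911 years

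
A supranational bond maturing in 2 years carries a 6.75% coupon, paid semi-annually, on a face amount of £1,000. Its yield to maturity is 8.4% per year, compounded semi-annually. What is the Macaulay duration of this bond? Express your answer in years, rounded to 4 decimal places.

1.9025 years

Periodic yield y = 0.042. Discount each cash flow and weight by its period:
  t   CF        PV=CF/(1+0.042)^t    t·PV
  1        33.75        32.3896        32.3896
  2        33.75        31.0841        62.1682
  3        33.75        29.8312        89.4936
  4     1,033.75       876.8890     3,507.5562
  Σ                    970.1940     3,691.6076
Price P = Σ PV = 970.1940.
Macaulay duration = Σ(t·PV) / P = 3,691.6076 / 970.1940 = 3.80502 half-year periods.
In years: 3.80502 / 2 = 1.90251 years.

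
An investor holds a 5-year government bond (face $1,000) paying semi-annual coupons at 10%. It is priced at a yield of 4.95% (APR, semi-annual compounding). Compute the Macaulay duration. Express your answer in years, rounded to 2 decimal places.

4.16 years

Periodic yield y = 0.02475. Discount each cash flow and weight by its period:
  t   CF        PV=CF/(1+0.02475)^t    t·PV
  1        50.00        48.7924        48.7924
  2        50.00        47.6139        95.2279
  3        50.00        46.4640       139.3919
  4        50.00        45.3418       181.3670
  5        50.00        44.2466       221.2332
  6        50.00        43.1780       259.0680
  7        50.00        42.1351       294.9460
  8        50.00        41.1175       328.9399
  9        50.00        40.1244       361.1197
  10    1,050.00       822.2616     8,222.6164
  Σ                  1,221.2754    10,152.7024
Price P = Σ PV = 1,221.2754.
Macaulay duration = Σ(t·PV) / P = 10,152.7024 / 1,221.2754 = 8.31320 half-year periods.
In years: 8.31320 / 2 = 4.15660 years.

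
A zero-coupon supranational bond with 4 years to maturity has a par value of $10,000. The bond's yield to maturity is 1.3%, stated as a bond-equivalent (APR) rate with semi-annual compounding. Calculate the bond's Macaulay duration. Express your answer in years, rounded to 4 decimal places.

A zero-coupon bond has a single cash flow at maturity, so its Macaulay duration equals its maturity: 4 years.
(Equivalently: 8 semi-annual periods ÷ 2 = 4 years.)

4.0000 years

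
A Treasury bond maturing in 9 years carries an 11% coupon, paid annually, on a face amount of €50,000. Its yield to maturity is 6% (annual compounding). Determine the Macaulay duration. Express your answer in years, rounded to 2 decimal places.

6.55 years

Periodic yield y = 0.06. Discount each cash flow and weight by its year:
  t   CF        PV=CF/(1+0.06)^t    t·PV
  1     5,500.00     5,188.6792     5,188.6792
  2     5,500.00     4,894.9804     9,789.9608
  3     5,500.00     4,617.9061    13,853.7182
  4     5,500.00     4,356.5151    17,426.0606
  5     5,500.00     4,109.9200    20,549.5998
  6     5,500.00     3,877.2830    23,263.6978
  7     5,500.00     3,657.8141    25,604.6989
  8     5,500.00     3,450.7680    27,606.1443
  9    55,500.00    32,850.3647   295,653.2825
  Σ                 67,004.2307   438,935.8422
Price P = Σ PV = 67,004.2307.
Macaulay duration = Σ(t·PV) / P = 438,935.8422 / 67,004.2307 = 6.55087 years.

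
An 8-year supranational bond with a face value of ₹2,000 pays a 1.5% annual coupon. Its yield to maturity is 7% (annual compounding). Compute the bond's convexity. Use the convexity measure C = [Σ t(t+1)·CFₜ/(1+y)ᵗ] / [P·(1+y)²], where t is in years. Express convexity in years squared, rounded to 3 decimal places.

57.589

With y = 0.07:
  t   CF        PV=CF/(1+0.07)^t    t·PV        t(t+1)·PV
  1        30.00        28.0374        28.0374          56.0748
  2        30.00        26.2032        52.4063         157.2190
  3        30.00        24.4889        73.4668         293.8672
  4        30.00        22.8869        91.5474         457.7371
  5        30.00        21.3896       106.9479         641.6876
  6        30.00        19.9903       119.9416         839.5912
  7        30.00        18.6825       130.7774       1,046.2196
  8     2,030.00     1,181.4785     9,451.8279      85,066.4507
  Σ                  1,343.1572    10,054.9528      88,558.8472
P = 1,343.1572.
Convexity = Σ t(t+1)·PV / [P·(1+y)²] = 88,558.8472 / (1,343.1572 × 1.144900) = 57.58874.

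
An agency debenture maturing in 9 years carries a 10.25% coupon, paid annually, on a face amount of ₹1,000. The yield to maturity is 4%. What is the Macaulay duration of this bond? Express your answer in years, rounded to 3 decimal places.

6.783 years

Periodic yield y = 0.04. Discount each cash flow and weight by its year:
  t   CF        PV=CF/(1+0.04)^t    t·PV
  1       102.50        98.5577        98.5577
  2       102.50        94.7670       189.5340
  3       102.50        91.1221       273.3664
  4       102.50        87.6174       350.4697
  5       102.50        84.2475       421.2376
  6       102.50        81.0072       486.0434
  7       102.50        77.8916       545.2410
  8       102.50        74.8957       599.1660
  9     1,102.50       774.6019     6,971.4169
  Σ                  1,464.7082     9,935.0328
Price P = Σ PV = 1,464.7082.
Macaulay duration = Σ(t·PV) / P = 9,935.0328 / 1,464.7082 = 6.78294 years.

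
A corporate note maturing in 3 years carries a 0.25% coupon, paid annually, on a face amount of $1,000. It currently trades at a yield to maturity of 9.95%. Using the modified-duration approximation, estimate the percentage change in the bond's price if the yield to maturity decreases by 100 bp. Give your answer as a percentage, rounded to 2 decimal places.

+2.72%

Periodic yield y = 0.0995. Modified duration first:
  t   CF        PV=CF/(1+0.0995)^t    t·PV
  1         2.50         2.2738         2.2738
  2         2.50         2.0680         4.1360
  3     1,002.50       754.2211     2,262.6633
  Σ                    758.5629     2,269.0731
P = 758.5629; D_Mac = 2.99128 yrs; D_mod = 2.99128/(1+0.0995) = 2.72058 yrs.
ΔP/P ≈ -D_mod · Δy = -2.72058 × (-0.01) = +0.027206 = +2.7206%.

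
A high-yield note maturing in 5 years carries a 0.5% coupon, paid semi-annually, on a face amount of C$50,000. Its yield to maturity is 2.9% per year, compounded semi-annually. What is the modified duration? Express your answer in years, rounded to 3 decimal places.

4.869 years

Periodic yield y = 0.0145. First find Macaulay duration:
  t   CF        PV=CF/(1+0.0145)^t    t·PV
  1       125.00       123.2134       123.2134
  2       125.00       121.4523       242.9047
  3       125.00       119.7165       359.1494
  4       125.00       118.0054       472.0215
  5       125.00       116.3188       581.5938
  6       125.00       114.6562       687.9375
  7       125.00       113.0175       791.1224
  8       125.00       111.4022       891.2173
  9       125.00       109.8099       988.2892
  10   50,125.00    43,404.4115   434,044.1147
  Σ                 44,452.0036   439,181.5639
P = 44,452.0036; Macaulay duration = 439,181.5639 / 44,452.0036 = 9.87990 half-year periods = 4.93995 years.
Modified duration = D_Mac / (1 + y) = 4.93995 / 1.0145 = 4.86935 years.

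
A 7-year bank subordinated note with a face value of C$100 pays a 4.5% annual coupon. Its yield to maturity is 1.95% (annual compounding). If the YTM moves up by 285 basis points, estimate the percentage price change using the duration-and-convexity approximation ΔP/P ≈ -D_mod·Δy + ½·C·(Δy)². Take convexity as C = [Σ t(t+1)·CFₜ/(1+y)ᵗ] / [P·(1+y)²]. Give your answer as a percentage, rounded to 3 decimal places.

With y = 0.0195:
  t   CF        PV=CF/(1+0.0195)^t    t·PV        t(t+1)·PV
  1         4.50         4.4139         4.4139           8.8279
  2         4.50         4.3295         8.6590          25.9770
  3         4.50         4.2467        12.7401          50.9603
  4         4.50         4.1655        16.6619          83.3093
  5         4.50         4.0858        20.4290         122.5738
  6         4.50         4.0076        24.0459         168.3210
  7       104.50        91.2863       639.0042       5,112.0337
  Σ                    116.5353       725.9539       5,572.0030
P = 116.5353; D_Mac = 6.22947 yrs; D_mod = 6.11032 yrs; C = 46.00227.
Duration effect: -6.11032 × (+0.0285) = -0.174144
Convexity effect: 0.5 × 46.00227 × (0.0285)² = +0.0186827
ΔP/P ≈ -0.174144 + 0.0186827 = -0.155462 = -15.5462%.

-15.546%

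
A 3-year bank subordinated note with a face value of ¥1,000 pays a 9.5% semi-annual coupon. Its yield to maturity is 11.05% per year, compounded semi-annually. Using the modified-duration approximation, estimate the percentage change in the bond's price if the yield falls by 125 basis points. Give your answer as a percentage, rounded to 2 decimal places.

Periodic yield y = 0.05525. Modified duration first:
  t   CF        PV=CF/(1+0.05525)^t    t·PV
  1        47.50        45.0130        45.0130
  2        47.50        42.6563        85.3125
  3        47.50        40.4229       121.2687
  4        47.50        38.3065       153.2259
  5        47.50        36.3009       181.5043
  6     1,047.50       758.6158     4,551.6946
  Σ                    961.3153     5,138.0191
P = 961.3153; D_Mac = 5.34478 half-year periods = 2.67239 yrs; D_mod = 2.67239/(1+0.05525) = 2.53247 yrs.
ΔP/P ≈ -D_mod · Δy = -2.53247 × (-0.0125) = +0.031656 = +3.1656%.

+3.17%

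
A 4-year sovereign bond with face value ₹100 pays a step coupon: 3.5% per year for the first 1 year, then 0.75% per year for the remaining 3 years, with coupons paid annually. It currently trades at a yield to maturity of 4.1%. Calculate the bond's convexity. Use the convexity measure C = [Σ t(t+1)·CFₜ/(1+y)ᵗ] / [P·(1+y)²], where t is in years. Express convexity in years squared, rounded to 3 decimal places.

With y = 0.041:
  t   CF        PV=CF/(1+0.041)^t    t·PV        t(t+1)·PV
  1         3.50         3.3622         3.3622           6.7243
  2         0.75         0.6921         1.3842           4.1525
  3         0.75         0.6648         1.9945           7.9779
  4       100.75        85.7911       343.1643       1,715.8216
  Σ                     90.5101       349.9051       1,734.6764
P = 90.5101.
Convexity = Σ t(t+1)·PV / [P·(1+y)²] = 1,734.6764 / (90.5101 × 1.083681) = 17.68560.

17.686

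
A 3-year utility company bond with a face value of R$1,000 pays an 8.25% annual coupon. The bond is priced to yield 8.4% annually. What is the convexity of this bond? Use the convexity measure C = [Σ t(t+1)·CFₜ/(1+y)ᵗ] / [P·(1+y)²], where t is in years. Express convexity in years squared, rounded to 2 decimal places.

9.20

With y = 0.084:
  t   CF        PV=CF/(1+0.084)^t    t·PV        t(t+1)·PV
  1        82.50        76.1070        76.1070         152.2140
  2        82.50        70.2094       140.4188         421.2565
  3     1,082.50       849.8457     2,549.5370      10,198.1479
  Σ                    996.1621     2,766.0628      10,771.6184
P = 996.1621.
Convexity = Σ t(t+1)·PV / [P·(1+y)²] = 10,771.6184 / (996.1621 × 1.175056) = 9.20222.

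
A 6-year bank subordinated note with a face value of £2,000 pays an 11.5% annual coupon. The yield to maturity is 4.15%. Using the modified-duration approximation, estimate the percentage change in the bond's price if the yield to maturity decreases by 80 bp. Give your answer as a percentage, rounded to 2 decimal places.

Periodic yield y = 0.0415. Modified duration first:
  t   CF        PV=CF/(1+0.0415)^t    t·PV
  1       230.00       220.8353       220.8353
  2       230.00       212.0358       424.0717
  3       230.00       203.5870       610.7610
  4       230.00       195.4748       781.8991
  5       230.00       187.6858       938.4291
  6     2,230.00     1,747.2265    10,483.3592
  Σ                  2,766.8453    13,459.3554
P = 2,766.8453; D_Mac = 4.86451 yrs; D_mod = 4.86451/(1+0.0415) = 4.67068 yrs.
ΔP/P ≈ -D_mod · Δy = -4.67068 × (-0.008) = +0.037365 = +3.7365%.

+3.74%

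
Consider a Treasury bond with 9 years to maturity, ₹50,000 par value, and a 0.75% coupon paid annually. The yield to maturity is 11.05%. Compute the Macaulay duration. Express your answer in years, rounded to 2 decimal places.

8.55 years

Periodic yield y = 0.1105. Discount each cash flow and weight by its year:
  t   CF        PV=CF/(1+0.1105)^t    t·PV
  1       375.00       337.6857       337.6857
  2       375.00       304.0844       608.1688
  3       375.00       273.8266       821.4797
  4       375.00       246.5795       986.3181
  5       375.00       222.0437     1,110.2185
  6       375.00       199.9493     1,199.6958
  7       375.00       180.0534     1,260.3738
  8       375.00       162.1372     1,297.0979
  9    50,375.00    19,613.1791   176,518.6115
  Σ                 21,539.5389   184,139.6498
Price P = Σ PV = 21,539.5389.
Macaulay duration = Σ(t·PV) / P = 184,139.6498 / 21,539.5389 = 8.54891 years.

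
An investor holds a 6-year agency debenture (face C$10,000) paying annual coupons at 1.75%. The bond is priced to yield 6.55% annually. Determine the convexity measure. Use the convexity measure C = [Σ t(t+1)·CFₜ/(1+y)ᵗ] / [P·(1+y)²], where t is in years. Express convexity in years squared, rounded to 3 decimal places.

With y = 0.0655:
  t   CF        PV=CF/(1+0.0655)^t    t·PV        t(t+1)·PV
  1       175.00       164.2421       164.2421         328.4843
  2       175.00       154.1456       308.2912         924.8736
  3       175.00       144.6697       434.0092       1,736.0368
  4       175.00       135.7764       543.1055       2,715.5276
  5       175.00       127.4297       637.1487       3,822.8920
  6    10,175.00     6,953.6639    41,721.9832     292,053.8825
  Σ                  7,679.9275    43,808.7800     301,581.6969
P = 7,679.9275.
Convexity = Σ t(t+1)·PV / [P·(1+y)²] = 301,581.6969 / (7,679.9275 × 1.135290) = 34.58923.

34.589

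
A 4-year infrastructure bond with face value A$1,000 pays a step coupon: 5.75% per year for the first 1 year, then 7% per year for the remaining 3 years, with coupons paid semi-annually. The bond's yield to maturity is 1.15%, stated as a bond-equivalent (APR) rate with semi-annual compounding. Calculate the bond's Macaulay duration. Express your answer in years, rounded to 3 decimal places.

3.637 years

Periodic yield y = 0.00575. Discount each cash flow and weight by its period:
  t   CF        PV=CF/(1+0.00575)^t    t·PV
  1        28.75        28.5856        28.5856
  2        28.75        28.4222        56.8444
  3        35.00        34.4031       103.2094
  4        35.00        34.2064       136.8258
  5        35.00        34.0109       170.0544
  6        35.00        33.8164       202.8986
  7        35.00        33.6231       235.3617
  8     1,035.00       988.5987     7,908.7893
  Σ                  1,215.6665     8,842.5692
Price P = Σ PV = 1,215.6665.
Macaulay duration = Σ(t·PV) / P = 8,842.5692 / 1,215.6665 = 7.27384 half-year periods.
In years: 7.27384 / 2 = 3.63692 years.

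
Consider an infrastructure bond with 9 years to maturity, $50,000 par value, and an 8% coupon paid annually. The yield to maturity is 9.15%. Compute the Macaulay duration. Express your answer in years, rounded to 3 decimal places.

Periodic yield y = 0.0915. Discount each cash flow and weight by its year:
  t   CF        PV=CF/(1+0.0915)^t    t·PV
  1     4,000.00     3,664.6816     3,664.6816
  2     4,000.00     3,357.4729     6,714.9457
  3     4,000.00     3,076.0173     9,228.0518
  4     4,000.00     2,818.1560    11,272.6240
  5     4,000.00     2,581.9111    12,909.5557
  6     4,000.00     2,365.4706    14,192.8235
  7     4,000.00     2,167.1741    15,170.2190
  8     4,000.00     1,985.5008    15,884.0066
  9    54,000.00    24,557.2708   221,015.4372
  Σ                 46,573.6553   310,052.3452
Price P = Σ PV = 46,573.6553.
Macaulay duration = Σ(t·PV) / P = 310,052.3452 / 46,573.6553 = 6.65725 years.

6.657 years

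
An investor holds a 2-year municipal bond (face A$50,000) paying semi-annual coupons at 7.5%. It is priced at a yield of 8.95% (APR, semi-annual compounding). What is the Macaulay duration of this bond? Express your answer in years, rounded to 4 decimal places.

1.8926 years

Periodic yield y = 0.04475. Discount each cash flow and weight by its period:
  t   CF        PV=CF/(1+0.04475)^t    t·PV
  1     1,875.00     1,794.6877     1,794.6877
  2     1,875.00     1,717.8155     3,435.6310
  3     1,875.00     1,644.2359     4,932.7078
  4    51,875.00    43,542.0218   174,168.0870
  Σ                 48,698.7609   184,331.1135
Price P = Σ PV = 48,698.7609.
Macaulay duration = Σ(t·PV) / P = 184,331.1135 / 48,698.7609 = 3.78513 half-year periods.
In years: 3.78513 / 2 = 1.89256 years.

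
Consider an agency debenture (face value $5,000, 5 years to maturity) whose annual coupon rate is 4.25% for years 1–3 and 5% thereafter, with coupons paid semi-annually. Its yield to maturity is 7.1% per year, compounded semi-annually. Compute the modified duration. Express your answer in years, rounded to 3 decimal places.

Periodic yield y = 0.0355. First find Macaulay duration:
  t   CF        PV=CF/(1+0.0355)^t    t·PV
  1       106.25       102.6074       102.6074
  2       106.25        99.0897       198.1795
  3       106.25        95.6927       287.0780
  4       106.25        92.4120       369.6481
  5       106.25        89.2439       446.2194
  6       106.25        86.1843       517.1060
  7       125.00        97.9173       685.4209
  8       125.00        94.5604       756.4830
  9       125.00        91.3186       821.8671
  10    5,125.00     3,615.7037    36,157.0373
  Σ                  4,464.7300    40,341.6467
P = 4,464.7300; Macaulay duration = 40,341.6467 / 4,464.7300 = 9.03563 half-year periods = 4.51781 years.
Modified duration = D_Mac / (1 + y) = 4.51781 / 1.0355 = 4.36293 years.

4.363 years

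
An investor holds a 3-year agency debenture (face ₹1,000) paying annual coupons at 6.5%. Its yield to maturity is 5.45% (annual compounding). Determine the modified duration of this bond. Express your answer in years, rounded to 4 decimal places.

Periodic yield y = 0.0545. First find Macaulay duration:
  t   CF        PV=CF/(1+0.0545)^t    t·PV
  1        65.00        61.6406        61.6406
  2        65.00        58.4548       116.9096
  3     1,065.00       908.2593     2,724.7779
  Σ                  1,028.3547     2,903.3281
P = 1,028.3547; Macaulay duration = 2,903.3281 / 1,028.3547 = 2.82328 years.
Modified duration = D_Mac / (1 + y) = 2.82328 / 1.0545 = 2.67736 years.

2.6774 years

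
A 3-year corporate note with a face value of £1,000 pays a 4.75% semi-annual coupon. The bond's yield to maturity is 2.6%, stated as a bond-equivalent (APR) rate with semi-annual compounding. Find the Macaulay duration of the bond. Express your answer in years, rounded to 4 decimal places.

Periodic yield y = 0.013. Discount each cash flow and weight by its period:
  t   CF        PV=CF/(1+0.013)^t    t·PV
  1        23.75        23.4452        23.4452
  2        23.75        23.1443        46.2887
  3        23.75        22.8473        68.5420
  4        23.75        22.5541        90.2165
  5        23.75        22.2647       111.3234
  6     1,023.75       947.4084     5,684.4506
  Σ                  1,061.6641     6,024.2662
Price P = Σ PV = 1,061.6641.
Macaulay duration = Σ(t·PV) / P = 6,024.2662 / 1,061.6641 = 5.67436 half-year periods.
In years: 5.67436 / 2 = 2.83718 years.

2.8372 years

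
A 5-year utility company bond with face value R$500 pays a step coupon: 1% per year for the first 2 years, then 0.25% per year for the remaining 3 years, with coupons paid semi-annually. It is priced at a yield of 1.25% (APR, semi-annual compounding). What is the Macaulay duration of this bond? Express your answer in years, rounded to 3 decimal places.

4.914 years

Periodic yield y = 0.00625. Discount each cash flow and weight by its period:
  t   CF        PV=CF/(1+0.00625)^t    t·PV
  1        2.500         2.4845         2.4845
  2        2.500         2.4690         4.9381
  3        2.500         2.4537         7.3611
  4        2.500         2.4385         9.7539
  5        0.625         0.6058         3.0291
  6        0.625         0.6021         3.6124
  7        0.625         0.5983         4.1883
  8        0.625         0.5946         4.7569
  9        0.625         0.5909         5.3183
  10     500.625       470.3851     4,703.8515
  Σ                    483.2226     4,749.2940
Price P = Σ PV = 483.2226.
Macaulay duration = Σ(t·PV) / P = 4,749.2940 / 483.2226 = 9.82838 half-year periods.
In years: 9.82838 / 2 = 4.91419 years.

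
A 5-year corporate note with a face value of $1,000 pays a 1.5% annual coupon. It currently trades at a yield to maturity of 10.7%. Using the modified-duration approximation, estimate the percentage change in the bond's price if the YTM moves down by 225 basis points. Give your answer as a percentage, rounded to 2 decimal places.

+9.78%

Periodic yield y = 0.107. Modified duration first:
  t   CF        PV=CF/(1+0.107)^t    t·PV
  1        15.00        13.5501        13.5501
  2        15.00        12.2404        24.4808
  3        15.00        11.0573        33.1718
  4        15.00         9.9885        39.9540
  5     1,015.00       610.5594     3,052.7971
  Σ                    657.3958     3,163.9540
P = 657.3958; D_Mac = 4.81286 yrs; D_mod = 4.81286/(1+0.107) = 4.34766 yrs.
ΔP/P ≈ -D_mod · Δy = -4.34766 × (-0.0225) = +0.097822 = +9.7822%.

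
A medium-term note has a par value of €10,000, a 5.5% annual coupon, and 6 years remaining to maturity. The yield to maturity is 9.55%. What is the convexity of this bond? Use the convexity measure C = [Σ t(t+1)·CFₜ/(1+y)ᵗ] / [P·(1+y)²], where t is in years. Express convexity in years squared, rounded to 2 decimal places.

With y = 0.0955:
  t   CF        PV=CF/(1+0.0955)^t    t·PV        t(t+1)·PV
  1       550.00       502.0539       502.0539       1,004.1077
  2       550.00       458.2874       916.5748       2,749.7245
  3       550.00       418.3363     1,255.0089       5,020.0355
  4       550.00       381.8679     1,527.4716       7,637.3582
  5       550.00       348.5786     1,742.8932      10,457.3594
  6    10,550.00     6,103.4890    36,620.9342     256,346.5392
  Σ                  8,212.6131    42,564.9366     283,215.1245
P = 8,212.6131.
Convexity = Σ t(t+1)·PV / [P·(1+y)²] = 283,215.1245 / (8,212.6131 × 1.200120) = 28.73494.

28.73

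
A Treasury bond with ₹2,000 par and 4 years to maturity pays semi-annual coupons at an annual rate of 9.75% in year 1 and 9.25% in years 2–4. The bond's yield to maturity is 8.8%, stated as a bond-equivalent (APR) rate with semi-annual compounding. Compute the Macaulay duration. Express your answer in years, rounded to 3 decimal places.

3.425 years

Periodic yield y = 0.044. Discount each cash flow and weight by its period:
  t   CF        PV=CF/(1+0.044)^t    t·PV
  1        97.50        93.3908        93.3908
  2        97.50        89.4548       178.9096
  3        92.50        81.2906       243.8717
  4        92.50        77.8645       311.4582
  5        92.50        74.5829       372.9145
  6        92.50        71.4396       428.6373
  7        92.50        68.4287       479.0008
  8     2,092.50     1,482.7280    11,861.8237
  Σ                  2,039.1798    13,970.0067
Price P = Σ PV = 2,039.1798.
Macaulay duration = Σ(t·PV) / P = 13,970.0067 / 2,039.1798 = 6.85080 half-year periods.
In years: 6.85080 / 2 = 3.42540 years.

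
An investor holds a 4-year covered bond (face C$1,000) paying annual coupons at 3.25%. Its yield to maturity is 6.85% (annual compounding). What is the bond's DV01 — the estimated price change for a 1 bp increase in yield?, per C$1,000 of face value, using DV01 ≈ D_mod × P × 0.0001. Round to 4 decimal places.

Periodic yield y = 0.0685.
  t   CF        PV=CF/(1+0.0685)^t    t·PV
  1        32.50        30.4165        30.4165
  2        32.50        28.4665        56.9330
  3        32.50        26.6416        79.9247
  4     1,032.50       792.1218     3,168.4871
  Σ                    877.6463     3,335.7613
P = 877.6463; D_Mac = 3.80080 yrs; D_mod = 3.55714 yrs.
DV01 ≈ 3.55714 × 877.6463 × 0.0001 = 0.312191.

C$0.3122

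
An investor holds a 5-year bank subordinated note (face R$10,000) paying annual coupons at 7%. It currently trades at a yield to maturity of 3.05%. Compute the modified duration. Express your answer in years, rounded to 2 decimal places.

Periodic yield y = 0.0305. First find Macaulay duration:
  t   CF        PV=CF/(1+0.0305)^t    t·PV
  1       700.00       679.2819       679.2819
  2       700.00       659.1770     1,318.3540
  3       700.00       639.6672     1,919.0015
  4       700.00       620.7347     2,482.9390
  5    10,700.00     9,207.5439    46,037.7194
  Σ                 11,806.4047    52,437.2957
P = 11,806.4047; Macaulay duration = 52,437.2957 / 11,806.4047 = 4.44143 years.
Modified duration = D_Mac / (1 + y) = 4.44143 / 1.0305 = 4.30997 years.

4.31 years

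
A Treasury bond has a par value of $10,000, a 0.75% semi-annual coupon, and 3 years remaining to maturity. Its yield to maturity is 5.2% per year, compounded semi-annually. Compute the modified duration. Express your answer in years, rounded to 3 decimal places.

2.895 years

Periodic yield y = 0.026. First find Macaulay duration:
  t   CF        PV=CF/(1+0.026)^t    t·PV
  1        37.50        36.5497        36.5497
  2        37.50        35.6235        71.2470
  3        37.50        34.7208       104.1623
  4        37.50        33.8409       135.3636
  5        37.50        32.9833       164.9166
  6    10,037.50     8,604.8121    51,628.8729
  Σ                  8,778.5303    52,141.1121
P = 8,778.5303; Macaulay duration = 52,141.1121 / 8,778.5303 = 5.93962 half-year periods = 2.96981 years.
Modified duration = D_Mac / (1 + y) = 2.96981 / 1.026 = 2.89455 years.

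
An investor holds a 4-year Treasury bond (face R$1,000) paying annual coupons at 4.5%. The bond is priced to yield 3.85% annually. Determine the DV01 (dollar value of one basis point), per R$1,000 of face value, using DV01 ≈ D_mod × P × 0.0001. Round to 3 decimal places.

R$0.370

Periodic yield y = 0.0385.
  t   CF        PV=CF/(1+0.0385)^t    t·PV
  1        45.00        43.3317        43.3317
  2        45.00        41.7253        83.4506
  3        45.00        40.1784       120.5353
  4     1,045.00       898.4425     3,593.7700
  Σ                  1,023.6780     3,841.0876
P = 1,023.6780; D_Mac = 3.75224 yrs; D_mod = 3.61314 yrs.
DV01 ≈ 3.61314 × 1,023.6780 × 0.0001 = 0.369869.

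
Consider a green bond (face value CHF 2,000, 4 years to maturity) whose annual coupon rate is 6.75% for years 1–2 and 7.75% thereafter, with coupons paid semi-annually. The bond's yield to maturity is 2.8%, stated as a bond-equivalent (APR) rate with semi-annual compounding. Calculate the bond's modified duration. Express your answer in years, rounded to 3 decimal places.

Periodic yield y = 0.014. First find Macaulay duration:
  t   CF        PV=CF/(1+0.014)^t    t·PV
  1        67.50        66.5680        66.5680
  2        67.50        65.6490       131.2979
  3        67.50        64.7426       194.2277
  4        67.50        63.8487       255.3947
  5        77.50        72.2956       361.4781
  6        77.50        71.2974       427.7847
  7        77.50        70.3131       492.1914
  8     2,077.50     1,858.8202    14,870.5619
  Σ                  2,333.5346    16,799.5045
P = 2,333.5346; Macaulay duration = 16,799.5045 / 2,333.5346 = 7.19917 half-year periods = 3.59958 years.
Modified duration = D_Mac / (1 + y) = 3.59958 / 1.014 = 3.54988 years.

3.550 years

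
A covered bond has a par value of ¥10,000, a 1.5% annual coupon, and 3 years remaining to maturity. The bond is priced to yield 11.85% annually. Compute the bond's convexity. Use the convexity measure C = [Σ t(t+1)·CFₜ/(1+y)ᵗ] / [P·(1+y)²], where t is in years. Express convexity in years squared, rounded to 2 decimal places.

9.37

With y = 0.1185:
  t   CF        PV=CF/(1+0.1185)^t    t·PV        t(t+1)·PV
  1       150.00       134.1082       134.1082         268.2164
  2       150.00       119.9000       239.8001         719.4002
  3    10,150.00     7,253.6747    21,761.0242      87,044.0967
  Σ                  7,507.6829    22,134.9324      88,031.7133
P = 7,507.6829.
Convexity = Σ t(t+1)·PV / [P·(1+y)²] = 88,031.7133 / (7,507.6829 × 1.251042) = 9.37263.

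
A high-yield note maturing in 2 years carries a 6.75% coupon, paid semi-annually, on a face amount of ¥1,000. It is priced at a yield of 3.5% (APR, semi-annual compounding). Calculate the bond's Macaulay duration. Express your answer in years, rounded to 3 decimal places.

1.907 years

Periodic yield y = 0.0175. Discount each cash flow and weight by its period:
  t   CF        PV=CF/(1+0.0175)^t    t·PV
  1        33.75        33.1695        33.1695
  2        33.75        32.5990        65.1981
  3        33.75        32.0384        96.1151
  4     1,033.75       964.4459     3,857.7834
  Σ                  1,062.2528     4,052.2662
Price P = Σ PV = 1,062.2528.
Macaulay duration = Σ(t·PV) / P = 4,052.2662 / 1,062.2528 = 3.81479 half-year periods.
In years: 3.81479 / 2 = 1.90739 years.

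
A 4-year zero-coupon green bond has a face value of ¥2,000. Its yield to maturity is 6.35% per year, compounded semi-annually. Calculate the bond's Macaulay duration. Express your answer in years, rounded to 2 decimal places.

4.00 years

A zero-coupon bond has a single cash flow at maturity, so its Macaulay duration equals its maturity: 4 years.
(Equivalently: 8 semi-annual periods ÷ 2 = 4 years.)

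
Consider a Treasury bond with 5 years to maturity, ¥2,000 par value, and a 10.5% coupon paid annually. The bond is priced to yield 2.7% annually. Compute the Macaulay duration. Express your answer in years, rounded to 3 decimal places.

Periodic yield y = 0.027. Discount each cash flow and weight by its year:
  t   CF        PV=CF/(1+0.027)^t    t·PV
  1       210.00       204.4791       204.4791
  2       210.00       199.1033       398.2066
  3       210.00       193.8688       581.6065
  4       210.00       188.7720       755.0879
  5     2,210.00     1,934.3723     9,671.8613
  Σ                  2,720.5954    11,611.2413
Price P = Σ PV = 2,720.5954.
Macaulay duration = Σ(t·PV) / P = 11,611.2413 / 2,720.5954 = 4.26790 years.

4.268 years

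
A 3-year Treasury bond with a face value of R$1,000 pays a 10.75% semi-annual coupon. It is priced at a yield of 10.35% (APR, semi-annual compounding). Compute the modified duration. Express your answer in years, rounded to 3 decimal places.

Periodic yield y = 0.05175. First find Macaulay duration:
  t   CF        PV=CF/(1+0.05175)^t    t·PV
  1        53.75        51.1053        51.1053
  2        53.75        48.5907        97.1815
  3        53.75        46.1999       138.5997
  4        53.75        43.9267       175.7067
  5        53.75        41.7653       208.8266
  6     1,053.75       778.5069     4,671.0414
  Σ                  1,010.0948     5,342.4611
P = 1,010.0948; Macaulay duration = 5,342.4611 / 1,010.0948 = 5.28907 half-year periods = 2.64453 years.
Modified duration = D_Mac / (1 + y) = 2.64453 / 1.05175 = 2.51441 years.

2.514 years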